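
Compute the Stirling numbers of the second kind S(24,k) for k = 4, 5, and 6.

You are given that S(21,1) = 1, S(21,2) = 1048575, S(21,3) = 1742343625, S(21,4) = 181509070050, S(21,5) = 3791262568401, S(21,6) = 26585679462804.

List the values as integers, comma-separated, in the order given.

@22  (22,2):1048575·2+1→2097151, (22,3):1742343625·3+1048575→5228079450, (22,4):181509070050·4+1742343625→727778623825, (22,5):3791262568401·5+181509070050→19137821912055, (22,6):26585679462804·6+3791262568401→163305339345225
@23  (23,3):5228079450·3+2097151→15686335501, (23,4):727778623825·4+5228079450→2916342574750, (23,5):19137821912055·5+727778623825→96416888184100, (23,6):163305339345225·6+19137821912055→998969857983405
@24  (24,4):2916342574750·4+15686335501→11681056634501, (24,5):96416888184100·5+2916342574750→485000783495250, (24,6):998969857983405·6+96416888184100→6090236036084530
Read S(24,4) = 11681056634501, S(24,5) = 485000783495250, S(24,6) = 6090236036084530.

11681056634501, 485000783495250, 6090236036084530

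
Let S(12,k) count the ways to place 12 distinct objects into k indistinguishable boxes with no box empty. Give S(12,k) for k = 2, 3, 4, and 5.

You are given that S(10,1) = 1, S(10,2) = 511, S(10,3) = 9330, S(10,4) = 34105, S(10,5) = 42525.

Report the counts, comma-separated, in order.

2047, 86526, 611501, 1379400

r11: T_11,1=1×1+0=1; T_11,2=2×511+1=1023; T_11,3=3×9330+511=28501; T_11,4=4×34105+9330=145750; T_11,5=5×42525+34105=246730
r12: T_12,2=2×1023+1=2047; T_12,3=3×28501+1023=86526; T_12,4=4×145750+28501=611501; T_12,5=5×246730+145750=1379400
Read S(12,2) = 2047, S(12,3) = 86526, S(12,4) = 611501, S(12,5) = 1379400.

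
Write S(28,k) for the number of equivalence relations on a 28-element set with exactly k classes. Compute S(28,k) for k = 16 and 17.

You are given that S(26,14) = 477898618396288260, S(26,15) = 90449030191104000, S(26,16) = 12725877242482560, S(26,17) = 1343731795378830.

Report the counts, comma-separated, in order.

r27: T_27,15=15×90449030191104000+477898618396288260=1834634071262848260; T_27,16=16×12725877242482560+90449030191104000=294063066070824960; T_27,17=17×1343731795378830+12725877242482560=35569317763922670
r28: T_28,16=16×294063066070824960+1834634071262848260=6539643128396047620; T_28,17=17×35569317763922670+294063066070824960=898741468057510350
Read S(28,16) = 6539643128396047620, S(28,17) = 898741468057510350.

6539643128396047620, 898741468057510350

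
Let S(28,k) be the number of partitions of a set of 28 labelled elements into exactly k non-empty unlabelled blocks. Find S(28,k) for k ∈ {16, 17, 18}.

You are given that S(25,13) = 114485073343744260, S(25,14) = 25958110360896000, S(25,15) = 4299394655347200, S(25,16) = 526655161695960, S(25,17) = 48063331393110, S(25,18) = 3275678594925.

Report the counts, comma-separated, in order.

@26  (26,14):25958110360896000·14+114485073343744260→477898618396288260, (26,15):4299394655347200·15+25958110360896000→90449030191104000, (26,16):526655161695960·16+4299394655347200→12725877242482560, (26,17):48063331393110·17+526655161695960→1343731795378830, (26,18):3275678594925·18+48063331393110→107025546101760
@27  (27,15):90449030191104000·15+477898618396288260→1834634071262848260, (27,16):12725877242482560·16+90449030191104000→294063066070824960, (27,17):1343731795378830·17+12725877242482560→35569317763922670, (27,18):107025546101760·18+1343731795378830→3270191625210510
@28  (28,16):294063066070824960·16+1834634071262848260→6539643128396047620, (28,17):35569317763922670·17+294063066070824960→898741468057510350, (28,18):3270191625210510·18+35569317763922670→94432767017711850
Read S(28,16) = 6539643128396047620, S(28,17) = 898741468057510350, S(28,18) = 94432767017711850.

6539643128396047620, 898741468057510350, 94432767017711850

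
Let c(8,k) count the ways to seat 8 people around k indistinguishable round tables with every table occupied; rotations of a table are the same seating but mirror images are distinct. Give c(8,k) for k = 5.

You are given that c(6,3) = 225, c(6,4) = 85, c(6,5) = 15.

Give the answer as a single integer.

1960

@7  (7,4):85·6+225→735, (7,5):15·6+85→175
@8  (8,5):175·7+735→1960
Read c(8,5) = 1960.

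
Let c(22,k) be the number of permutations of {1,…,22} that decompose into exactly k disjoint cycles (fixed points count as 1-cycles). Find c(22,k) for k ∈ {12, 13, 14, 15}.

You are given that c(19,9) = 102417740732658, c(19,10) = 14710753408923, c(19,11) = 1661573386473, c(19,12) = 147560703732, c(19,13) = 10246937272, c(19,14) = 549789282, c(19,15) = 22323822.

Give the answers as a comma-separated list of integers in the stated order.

4154823851430525, 373100999802531, 27188611869881, 1599718388730

[20] T[20,10]:19*14710753408923+102417740732658=381922055502195 · T[20,11]:19*1661573386473+14710753408923=46280647751910 · T[20,12]:19*147560703732+1661573386473=4465226757381 · T[20,13]:19*10246937272+147560703732=342252511900 · T[20,14]:19*549789282+10246937272=20692933630 · T[20,15]:19*22323822+549789282=973941900
[21] T[21,11]:20*46280647751910+381922055502195=1307535010540395 · T[21,12]:20*4465226757381+46280647751910=135585182899530 · T[21,13]:20*342252511900+4465226757381=11310276995381 · T[21,14]:20*20692933630+342252511900=756111184500 · T[21,15]:20*973941900+20692933630=40171771630
[22] T[22,12]:21*135585182899530+1307535010540395=4154823851430525 · T[22,13]:21*11310276995381+135585182899530=373100999802531 · T[22,14]:21*756111184500+11310276995381=27188611869881 · T[22,15]:21*40171771630+756111184500=1599718388730
Read c(22,12) = 4154823851430525, c(22,13) = 373100999802531, c(22,14) = 27188611869881, c(22,15) = 1599718388730.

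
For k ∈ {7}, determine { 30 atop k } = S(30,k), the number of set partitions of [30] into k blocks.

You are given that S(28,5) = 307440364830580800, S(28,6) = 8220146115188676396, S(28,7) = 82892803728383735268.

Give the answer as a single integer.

4168916722553086402080

i=29: T(29,6)=307440364830580800+6·8220146115188676396=49628317055962639176 | T(29,7)=8220146115188676396+7·82892803728383735268=588469772213874823272
i=30: T(30,7)=49628317055962639176+7·588469772213874823272=4168916722553086402080
Read S(30,7) = 4168916722553086402080.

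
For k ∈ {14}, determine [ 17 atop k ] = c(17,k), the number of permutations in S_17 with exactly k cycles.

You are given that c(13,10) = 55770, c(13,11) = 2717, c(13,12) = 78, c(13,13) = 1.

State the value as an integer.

i=14: T(14,11)=55770+13·2717=91091 | T(14,12)=2717+13·78=3731 | T(14,13)=78+13·1=91 | T(14,14)=1+13·0=1
i=15: T(15,12)=91091+14·3731=143325 | T(15,13)=3731+14·91=5005 | T(15,14)=91+14·1=105
i=16: T(16,13)=143325+15·5005=218400 | T(16,14)=5005+15·105=6580
i=17: T(17,14)=218400+16·6580=323680
Read c(17,14) = 323680.

323680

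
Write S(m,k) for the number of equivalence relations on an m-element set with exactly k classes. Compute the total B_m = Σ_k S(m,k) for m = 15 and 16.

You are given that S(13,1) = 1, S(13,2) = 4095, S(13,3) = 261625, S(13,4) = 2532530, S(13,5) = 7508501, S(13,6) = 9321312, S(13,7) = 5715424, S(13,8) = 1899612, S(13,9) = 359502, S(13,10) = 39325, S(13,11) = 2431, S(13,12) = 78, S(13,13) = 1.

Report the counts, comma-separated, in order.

1382958545, 10480142147

r14: T_14,1=1×1+0=1; T_14,2=2×4095+1=8191; T_14,3=3×261625+4095=788970; T_14,4=4×2532530+261625=10391745; T_14,5=5×7508501+2532530=40075035; T_14,6=6×9321312+7508501=63436373; T_14,7=7×5715424+9321312=49329280; T_14,8=8×1899612+5715424=20912320; T_14,9=9×359502+1899612=5135130; T_14,10=10×39325+359502=752752; T_14,11=11×2431+39325=66066; T_14,12=12×78+2431=3367; T_14,13=13×1+78=91; T_14,14=14×0+1=1
r15: T_15,1=1×1+0=1; T_15,2=2×8191+1=16383; T_15,3=3×788970+8191=2375101; T_15,4=4×10391745+788970=42355950; T_15,5=5×40075035+10391745=210766920; T_15,6=6×63436373+40075035=420693273; T_15,7=7×49329280+63436373=408741333; T_15,8=8×20912320+49329280=216627840; T_15,9=9×5135130+20912320=67128490; T_15,10=10×752752+5135130=12662650; T_15,11=11×66066+752752=1479478; T_15,12=12×3367+66066=106470; T_15,13=13×91+3367=4550; T_15,14=14×1+91=105; T_15,15=15×0+1=1
r16: T_16,1=1×1+0=1; T_16,2=2×16383+1=32767; T_16,3=3×2375101+16383=7141686; T_16,4=4×42355950+2375101=171798901; T_16,5=5×210766920+42355950=1096190550; T_16,6=6×420693273+210766920=2734926558; T_16,7=7×408741333+420693273=3281882604; T_16,8=8×216627840+408741333=2141764053; T_16,9=9×67128490+216627840=820784250; T_16,10=10×12662650+67128490=193754990; T_16,11=11×1479478+12662650=28936908; T_16,12=12×106470+1479478=2757118; T_16,13=13×4550+106470=165620; T_16,14=14×105+4550=6020; T_16,15=15×1+105=120; T_16,16=16×0+1=1
B_15 = ΣS(15,k) = 1+16383+2375101+42355950+210766920+420693273+408741333+216627840+67128490+12662650+1479478+106470+4550+105+1 = 1382958545
B_16 = ΣS(16,k) = 1+32767+7141686+171798901+1096190550+2734926558+3281882604+2141764053+820784250+193754990+28936908+2757118+165620+6020+120+1 = 10480142147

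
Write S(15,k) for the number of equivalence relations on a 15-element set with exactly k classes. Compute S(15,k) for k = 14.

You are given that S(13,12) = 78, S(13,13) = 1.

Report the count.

row 14: T[14][13]=13·1+78=91  T[14][14]=14·0+1=1
row 15: T[15][14]=14·1+91=105
Read S(15,14) = 105.

105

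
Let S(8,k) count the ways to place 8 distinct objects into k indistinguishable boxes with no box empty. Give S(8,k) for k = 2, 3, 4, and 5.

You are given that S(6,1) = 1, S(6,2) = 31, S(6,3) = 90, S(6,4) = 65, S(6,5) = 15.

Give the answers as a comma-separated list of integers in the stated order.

127, 966, 1701, 1050

row 7: T[7][1]=1·1+0=1  T[7][2]=2·31+1=63  T[7][3]=3·90+31=301  T[7][4]=4·65+90=350  T[7][5]=5·15+65=140
row 8: T[8][2]=2·63+1=127  T[8][3]=3·301+63=966  T[8][4]=4·350+301=1701  T[8][5]=5·140+350=1050
Read S(8,2) = 127, S(8,3) = 966, S(8,4) = 1701, S(8,5) = 1050.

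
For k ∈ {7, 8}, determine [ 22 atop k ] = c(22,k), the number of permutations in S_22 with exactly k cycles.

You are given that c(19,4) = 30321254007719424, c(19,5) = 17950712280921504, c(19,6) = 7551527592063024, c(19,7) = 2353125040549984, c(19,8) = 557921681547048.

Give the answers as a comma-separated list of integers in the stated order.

[20] T[20,5]:19*17950712280921504+30321254007719424=371384787345228000 · T[20,6]:19*7551527592063024+17950712280921504=161429736530118960 · T[20,7]:19*2353125040549984+7551527592063024=52260903362512720 · T[20,8]:19*557921681547048+2353125040549984=12953636989943896
[21] T[21,6]:20*161429736530118960+371384787345228000=3599979517947607200 · T[21,7]:20*52260903362512720+161429736530118960=1206647803780373360 · T[21,8]:20*12953636989943896+52260903362512720=311333643161390640
[22] T[22,7]:21*1206647803780373360+3599979517947607200=28939583397335447760 · T[22,8]:21*311333643161390640+1206647803780373360=7744654310169576800
Read c(22,7) = 28939583397335447760, c(22,8) = 7744654310169576800.

28939583397335447760, 7744654310169576800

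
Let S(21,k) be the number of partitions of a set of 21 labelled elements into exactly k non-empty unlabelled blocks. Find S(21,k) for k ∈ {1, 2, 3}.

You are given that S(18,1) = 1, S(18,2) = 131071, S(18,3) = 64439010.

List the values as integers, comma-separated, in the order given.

1, 1048575, 1742343625

@19  (19,1):1·1+0→1, (19,2):131071·2+1→262143, (19,3):64439010·3+131071→193448101
@20  (20,1):1·1+0→1, (20,2):262143·2+1→524287, (20,3):193448101·3+262143→580606446
@21  (21,1):1·1+0→1, (21,2):524287·2+1→1048575, (21,3):580606446·3+524287→1742343625
Read S(21,1) = 1, S(21,2) = 1048575, S(21,3) = 1742343625.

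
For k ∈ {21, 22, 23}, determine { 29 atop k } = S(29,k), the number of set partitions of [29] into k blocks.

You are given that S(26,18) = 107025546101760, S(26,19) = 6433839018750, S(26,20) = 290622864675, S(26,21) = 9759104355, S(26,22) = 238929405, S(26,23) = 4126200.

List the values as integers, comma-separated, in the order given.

949910385013590, 40823077538100, 1347860993700

row 27: T[27][19]=19·6433839018750+107025546101760=229268487458010  T[27][20]=20·290622864675+6433839018750=12246296312250  T[27][21]=21·9759104355+290622864675=495564056130  T[27][22]=22·238929405+9759104355=15015551265  T[27][23]=23·4126200+238929405=333832005
row 28: T[28][20]=20·12246296312250+229268487458010=474194413703010  T[28][21]=21·495564056130+12246296312250=22653141490980  T[28][22]=22·15015551265+495564056130=825906183960  T[28][23]=23·333832005+15015551265=22693687380
row 29: T[29][21]=21·22653141490980+474194413703010=949910385013590  T[29][22]=22·825906183960+22653141490980=40823077538100  T[29][23]=23·22693687380+825906183960=1347860993700
Read S(29,21) = 949910385013590, S(29,22) = 40823077538100, S(29,23) = 1347860993700.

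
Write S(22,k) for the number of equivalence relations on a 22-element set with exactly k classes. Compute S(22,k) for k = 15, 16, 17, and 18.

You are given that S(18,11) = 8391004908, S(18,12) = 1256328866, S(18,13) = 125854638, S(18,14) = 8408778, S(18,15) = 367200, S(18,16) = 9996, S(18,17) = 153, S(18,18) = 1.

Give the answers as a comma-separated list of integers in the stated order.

345615943200, 26046574004, 1404142047, 53374629

r19: T_19,12=12×1256328866+8391004908=23466951300; T_19,13=13×125854638+1256328866=2892439160; T_19,14=14×8408778+125854638=243577530; T_19,15=15×367200+8408778=13916778; T_19,16=16×9996+367200=527136; T_19,17=17×153+9996=12597; T_19,18=18×1+153=171
r20: T_20,13=13×2892439160+23466951300=61068660380; T_20,14=14×243577530+2892439160=6302524580; T_20,15=15×13916778+243577530=452329200; T_20,16=16×527136+13916778=22350954; T_20,17=17×12597+527136=741285; T_20,18=18×171+12597=15675
r21: T_21,14=14×6302524580+61068660380=149304004500; T_21,15=15×452329200+6302524580=13087462580; T_21,16=16×22350954+452329200=809944464; T_21,17=17×741285+22350954=34952799; T_21,18=18×15675+741285=1023435
r22: T_22,15=15×13087462580+149304004500=345615943200; T_22,16=16×809944464+13087462580=26046574004; T_22,17=17×34952799+809944464=1404142047; T_22,18=18×1023435+34952799=53374629
Read S(22,15) = 345615943200, S(22,16) = 26046574004, S(22,17) = 1404142047, S(22,18) = 53374629.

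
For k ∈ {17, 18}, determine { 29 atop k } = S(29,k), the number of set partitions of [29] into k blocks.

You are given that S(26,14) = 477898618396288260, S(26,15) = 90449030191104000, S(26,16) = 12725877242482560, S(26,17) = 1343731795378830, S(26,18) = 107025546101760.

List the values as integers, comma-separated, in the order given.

r27: T_27,15=15×90449030191104000+477898618396288260=1834634071262848260; T_27,16=16×12725877242482560+90449030191104000=294063066070824960; T_27,17=17×1343731795378830+12725877242482560=35569317763922670; T_27,18=18×107025546101760+1343731795378830=3270191625210510
r28: T_28,16=16×294063066070824960+1834634071262848260=6539643128396047620; T_28,17=17×35569317763922670+294063066070824960=898741468057510350; T_28,18=18×3270191625210510+35569317763922670=94432767017711850
r29: T_29,17=17×898741468057510350+6539643128396047620=21818248085373723570; T_29,18=18×94432767017711850+898741468057510350=2598531274376323650
Read S(29,17) = 21818248085373723570, S(29,18) = 2598531274376323650.

21818248085373723570, 2598531274376323650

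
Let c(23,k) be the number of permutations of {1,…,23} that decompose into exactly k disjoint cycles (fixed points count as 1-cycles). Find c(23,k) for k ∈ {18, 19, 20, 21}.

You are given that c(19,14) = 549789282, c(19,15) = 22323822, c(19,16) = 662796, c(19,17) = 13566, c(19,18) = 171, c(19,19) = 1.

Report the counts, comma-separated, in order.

@20  (20,15):22323822·19+549789282→973941900, (20,16):662796·19+22323822→34916946, (20,17):13566·19+662796→920550, (20,18):171·19+13566→16815, (20,19):1·19+171→190, (20,20):0·19+1→1
@21  (21,16):34916946·20+973941900→1672280820, (21,17):920550·20+34916946→53327946, (21,18):16815·20+920550→1256850, (21,19):190·20+16815→20615, (21,20):1·20+190→210, (21,21):0·20+1→1
@22  (22,17):53327946·21+1672280820→2792167686, (22,18):1256850·21+53327946→79721796, (22,19):20615·21+1256850→1689765, (22,20):210·21+20615→25025, (22,21):1·21+210→231
@23  (23,18):79721796·22+2792167686→4546047198, (23,19):1689765·22+79721796→116896626, (23,20):25025·22+1689765→2240315, (23,21):231·22+25025→30107
Read c(23,18) = 4546047198, c(23,19) = 116896626, c(23,20) = 2240315, c(23,21) = 30107.

4546047198, 116896626, 2240315, 30107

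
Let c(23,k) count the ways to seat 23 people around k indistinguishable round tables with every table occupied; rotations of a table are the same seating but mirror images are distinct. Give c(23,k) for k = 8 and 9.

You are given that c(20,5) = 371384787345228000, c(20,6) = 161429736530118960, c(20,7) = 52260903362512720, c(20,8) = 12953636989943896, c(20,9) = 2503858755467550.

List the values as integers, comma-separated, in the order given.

row 21: T[21][6]=20·161429736530118960+371384787345228000=3599979517947607200  T[21][7]=20·52260903362512720+161429736530118960=1206647803780373360  T[21][8]=20·12953636989943896+52260903362512720=311333643161390640  T[21][9]=20·2503858755467550+12953636989943896=63030812099294896
row 22: T[22][7]=21·1206647803780373360+3599979517947607200=28939583397335447760  T[22][8]=21·311333643161390640+1206647803780373360=7744654310169576800  T[22][9]=21·63030812099294896+311333643161390640=1634980697246583456
row 23: T[23][8]=22·7744654310169576800+28939583397335447760=199321978221066137360  T[23][9]=22·1634980697246583456+7744654310169576800=43714229649594412832
Read c(23,8) = 199321978221066137360, c(23,9) = 43714229649594412832.

199321978221066137360, 43714229649594412832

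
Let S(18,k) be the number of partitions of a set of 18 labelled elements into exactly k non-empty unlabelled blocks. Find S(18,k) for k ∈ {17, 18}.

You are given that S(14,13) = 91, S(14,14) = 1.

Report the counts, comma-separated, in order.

[15] T[15,14]:14*1+91=105 · T[15,15]:15*0+1=1
[16] T[16,15]:15*1+105=120 · T[16,16]:16*0+1=1
[17] T[17,16]:16*1+120=136 · T[17,17]:17*0+1=1
[18] T[18,17]:17*1+136=153 · T[18,18]:18*0+1=1
Read S(18,17) = 153, S(18,18) = 1.

153, 1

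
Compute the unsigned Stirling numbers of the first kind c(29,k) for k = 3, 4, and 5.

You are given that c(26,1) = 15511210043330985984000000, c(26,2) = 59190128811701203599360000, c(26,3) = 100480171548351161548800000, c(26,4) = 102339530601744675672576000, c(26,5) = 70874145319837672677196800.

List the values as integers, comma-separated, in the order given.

2105684281550279072336117760000, 2236045380156380112643362816000, 1625014498326371300452283596800

r27: T_27,1=26×15511210043330985984000000+0=403291461126605635584000000; T_27,2=26×59190128811701203599360000+15511210043330985984000000=1554454559147562279567360000; T_27,3=26×100480171548351161548800000+59190128811701203599360000=2671674589068831403868160000; T_27,4=26×102339530601744675672576000+100480171548351161548800000=2761307967193712729035776000; T_27,5=26×70874145319837672677196800+102339530601744675672576000=1945067308917524165279692800
r28: T_28,2=27×1554454559147562279567360000+403291461126605635584000000=42373564558110787183902720000; T_28,3=27×2671674589068831403868160000+1554454559147562279567360000=73689668464006010184007680000; T_28,4=27×2761307967193712729035776000+2671674589068831403868160000=77226989703299075087834112000; T_28,5=27×1945067308917524165279692800+2761307967193712729035776000=55278125307966865191587481600
r29: T_29,3=28×73689668464006010184007680000+42373564558110787183902720000=2105684281550279072336117760000; T_29,4=28×77226989703299075087834112000+73689668464006010184007680000=2236045380156380112643362816000; T_29,5=28×55278125307966865191587481600+77226989703299075087834112000=1625014498326371300452283596800
Read c(29,3) = 2105684281550279072336117760000, c(29,4) = 2236045380156380112643362816000, c(29,5) = 1625014498326371300452283596800.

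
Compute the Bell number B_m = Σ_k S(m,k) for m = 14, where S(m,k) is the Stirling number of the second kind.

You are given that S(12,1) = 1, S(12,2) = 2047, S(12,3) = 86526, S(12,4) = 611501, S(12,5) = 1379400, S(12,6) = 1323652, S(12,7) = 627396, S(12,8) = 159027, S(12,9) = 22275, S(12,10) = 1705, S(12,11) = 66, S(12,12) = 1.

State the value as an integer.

[13] T[13,1]:1*1+0=1 · T[13,2]:2*2047+1=4095 · T[13,3]:3*86526+2047=261625 · T[13,4]:4*611501+86526=2532530 · T[13,5]:5*1379400+611501=7508501 · T[13,6]:6*1323652+1379400=9321312 · T[13,7]:7*627396+1323652=5715424 · T[13,8]:8*159027+627396=1899612 · T[13,9]:9*22275+159027=359502 · T[13,10]:10*1705+22275=39325 · T[13,11]:11*66+1705=2431 · T[13,12]:12*1+66=78 · T[13,13]:13*0+1=1
[14] T[14,1]:1*1+0=1 · T[14,2]:2*4095+1=8191 · T[14,3]:3*261625+4095=788970 · T[14,4]:4*2532530+261625=10391745 · T[14,5]:5*7508501+2532530=40075035 · T[14,6]:6*9321312+7508501=63436373 · T[14,7]:7*5715424+9321312=49329280 · T[14,8]:8*1899612+5715424=20912320 · T[14,9]:9*359502+1899612=5135130 · T[14,10]:10*39325+359502=752752 · T[14,11]:11*2431+39325=66066 · T[14,12]:12*78+2431=3367 · T[14,13]:13*1+78=91 · T[14,14]:14*0+1=1
B_14 = ΣS(14,k) = 1+8191+788970+10391745+40075035+63436373+49329280+20912320+5135130+752752+66066+3367+91+1 = 190899322

190899322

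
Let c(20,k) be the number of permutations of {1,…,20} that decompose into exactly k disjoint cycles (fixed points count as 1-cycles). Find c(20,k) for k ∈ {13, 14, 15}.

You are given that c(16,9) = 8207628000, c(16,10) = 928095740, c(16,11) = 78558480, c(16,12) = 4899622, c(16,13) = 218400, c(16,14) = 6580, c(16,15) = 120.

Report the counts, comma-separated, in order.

row 17: T[17][10]=16·928095740+8207628000=23057159840  T[17][11]=16·78558480+928095740=2185031420  T[17][12]=16·4899622+78558480=156952432  T[17][13]=16·218400+4899622=8394022  T[17][14]=16·6580+218400=323680  T[17][15]=16·120+6580=8500
row 18: T[18][11]=17·2185031420+23057159840=60202693980  T[18][12]=17·156952432+2185031420=4853222764  T[18][13]=17·8394022+156952432=299650806  T[18][14]=17·323680+8394022=13896582  T[18][15]=17·8500+323680=468180
row 19: T[19][12]=18·4853222764+60202693980=147560703732  T[19][13]=18·299650806+4853222764=10246937272  T[19][14]=18·13896582+299650806=549789282  T[19][15]=18·468180+13896582=22323822
row 20: T[20][13]=19·10246937272+147560703732=342252511900  T[20][14]=19·549789282+10246937272=20692933630  T[20][15]=19·22323822+549789282=973941900
Read c(20,13) = 342252511900, c(20,14) = 20692933630, c(20,15) = 973941900.

342252511900, 20692933630, 973941900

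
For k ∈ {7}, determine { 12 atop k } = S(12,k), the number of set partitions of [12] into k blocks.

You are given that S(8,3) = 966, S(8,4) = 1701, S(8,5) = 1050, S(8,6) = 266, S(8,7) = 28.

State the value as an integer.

627396

@9  (9,4):1701·4+966→7770, (9,5):1050·5+1701→6951, (9,6):266·6+1050→2646, (9,7):28·7+266→462
@10  (10,5):6951·5+7770→42525, (10,6):2646·6+6951→22827, (10,7):462·7+2646→5880
@11  (11,6):22827·6+42525→179487, (11,7):5880·7+22827→63987
@12  (12,7):63987·7+179487→627396
Read S(12,7) = 627396.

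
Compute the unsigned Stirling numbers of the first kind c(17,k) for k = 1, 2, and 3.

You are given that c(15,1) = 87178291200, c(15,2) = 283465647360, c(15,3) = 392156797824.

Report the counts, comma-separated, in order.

row 16: T[16][1]=15·87178291200+0=1307674368000  T[16][2]=15·283465647360+87178291200=4339163001600  T[16][3]=15·392156797824+283465647360=6165817614720
row 17: T[17][1]=16·1307674368000+0=20922789888000  T[17][2]=16·4339163001600+1307674368000=70734282393600  T[17][3]=16·6165817614720+4339163001600=102992244837120
Read c(17,1) = 20922789888000, c(17,2) = 70734282393600, c(17,3) = 102992244837120.

20922789888000, 70734282393600, 102992244837120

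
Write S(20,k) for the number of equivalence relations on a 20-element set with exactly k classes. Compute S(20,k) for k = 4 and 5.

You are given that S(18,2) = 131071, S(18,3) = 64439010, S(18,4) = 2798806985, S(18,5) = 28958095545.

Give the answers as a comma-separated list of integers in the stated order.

45232115901, 749206090500

[19] T[19,3]:3*64439010+131071=193448101 · T[19,4]:4*2798806985+64439010=11259666950 · T[19,5]:5*28958095545+2798806985=147589284710
[20] T[20,4]:4*11259666950+193448101=45232115901 · T[20,5]:5*147589284710+11259666950=749206090500
Read S(20,4) = 45232115901, S(20,5) = 749206090500.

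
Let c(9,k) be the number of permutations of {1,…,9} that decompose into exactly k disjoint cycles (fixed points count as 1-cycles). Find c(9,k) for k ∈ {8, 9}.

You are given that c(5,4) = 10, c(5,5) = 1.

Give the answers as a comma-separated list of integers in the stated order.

i=6: T(6,5)=10+5·1=15 | T(6,6)=1+5·0=1
i=7: T(7,6)=15+6·1=21 | T(7,7)=1+6·0=1
i=8: T(8,7)=21+7·1=28 | T(8,8)=1+7·0=1
i=9: T(9,8)=28+8·1=36 | T(9,9)=1+8·0=1
Read c(9,8) = 36, c(9,9) = 1.

36, 1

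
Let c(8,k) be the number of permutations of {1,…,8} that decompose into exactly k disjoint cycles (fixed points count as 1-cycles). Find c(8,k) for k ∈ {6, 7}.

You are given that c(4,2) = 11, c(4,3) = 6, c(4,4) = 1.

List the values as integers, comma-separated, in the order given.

322, 28

i=5: T(5,3)=11+4·6=35 | T(5,4)=6+4·1=10 | T(5,5)=1+4·0=1
i=6: T(6,4)=35+5·10=85 | T(6,5)=10+5·1=15 | T(6,6)=1+5·0=1
i=7: T(7,5)=85+6·15=175 | T(7,6)=15+6·1=21 | T(7,7)=1+6·0=1
i=8: T(8,6)=175+7·21=322 | T(8,7)=21+7·1=28
Read c(8,6) = 322, c(8,7) = 28.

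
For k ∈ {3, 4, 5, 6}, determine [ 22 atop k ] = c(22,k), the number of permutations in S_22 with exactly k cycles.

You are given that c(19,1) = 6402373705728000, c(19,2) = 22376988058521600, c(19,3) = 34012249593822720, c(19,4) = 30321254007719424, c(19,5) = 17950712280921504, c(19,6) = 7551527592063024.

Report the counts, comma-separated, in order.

r20: T_20,1=19×6402373705728000+0=121645100408832000; T_20,2=19×22376988058521600+6402373705728000=431565146817638400; T_20,3=19×34012249593822720+22376988058521600=668609730341153280; T_20,4=19×30321254007719424+34012249593822720=610116075740491776; T_20,5=19×17950712280921504+30321254007719424=371384787345228000; T_20,6=19×7551527592063024+17950712280921504=161429736530118960
r21: T_21,2=20×431565146817638400+121645100408832000=8752948036761600000; T_21,3=20×668609730341153280+431565146817638400=13803759753640704000; T_21,4=20×610116075740491776+668609730341153280=12870931245150988800; T_21,5=20×371384787345228000+610116075740491776=8037811822645051776; T_21,6=20×161429736530118960+371384787345228000=3599979517947607200
r22: T_22,3=21×13803759753640704000+8752948036761600000=298631902863216384000; T_22,4=21×12870931245150988800+13803759753640704000=284093315901811468800; T_22,5=21×8037811822645051776+12870931245150988800=181664979520697076096; T_22,6=21×3599979517947607200+8037811822645051776=83637381699544802976
Read c(22,3) = 298631902863216384000, c(22,4) = 284093315901811468800, c(22,5) = 181664979520697076096, c(22,6) = 83637381699544802976.

298631902863216384000, 284093315901811468800, 181664979520697076096, 83637381699544802976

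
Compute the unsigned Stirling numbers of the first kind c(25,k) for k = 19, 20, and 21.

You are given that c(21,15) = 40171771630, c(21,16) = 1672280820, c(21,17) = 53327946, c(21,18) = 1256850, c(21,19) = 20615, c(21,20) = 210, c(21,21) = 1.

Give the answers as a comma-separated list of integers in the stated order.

414908513800, 11276842500, 238810495

row 22: T[22][16]=21·1672280820+40171771630=75289668850  T[22][17]=21·53327946+1672280820=2792167686  T[22][18]=21·1256850+53327946=79721796  T[22][19]=21·20615+1256850=1689765  T[22][20]=21·210+20615=25025  T[22][21]=21·1+210=231
row 23: T[23][17]=22·2792167686+75289668850=136717357942  T[23][18]=22·79721796+2792167686=4546047198  T[23][19]=22·1689765+79721796=116896626  T[23][20]=22·25025+1689765=2240315  T[23][21]=22·231+25025=30107
row 24: T[24][18]=23·4546047198+136717357942=241276443496  T[24][19]=23·116896626+4546047198=7234669596  T[24][20]=23·2240315+116896626=168423871  T[24][21]=23·30107+2240315=2932776
row 25: T[25][19]=24·7234669596+241276443496=414908513800  T[25][20]=24·168423871+7234669596=11276842500  T[25][21]=24·2932776+168423871=238810495
Read c(25,19) = 414908513800, c(25,20) = 11276842500, c(25,21) = 238810495.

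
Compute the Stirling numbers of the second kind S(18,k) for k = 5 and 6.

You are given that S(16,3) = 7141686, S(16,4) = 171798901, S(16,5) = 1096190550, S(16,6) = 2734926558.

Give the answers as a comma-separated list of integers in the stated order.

28958095545, 110687251039

@17  (17,4):171798901·4+7141686→694337290, (17,5):1096190550·5+171798901→5652751651, (17,6):2734926558·6+1096190550→17505749898
@18  (18,5):5652751651·5+694337290→28958095545, (18,6):17505749898·6+5652751651→110687251039
Read S(18,5) = 28958095545, S(18,6) = 110687251039.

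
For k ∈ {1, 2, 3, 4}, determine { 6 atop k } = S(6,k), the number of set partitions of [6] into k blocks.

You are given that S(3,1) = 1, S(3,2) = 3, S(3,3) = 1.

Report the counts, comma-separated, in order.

1, 31, 90, 65

r4: T_4,1=1×1+0=1; T_4,2=2×3+1=7; T_4,3=3×1+3=6; T_4,4=4×0+1=1
r5: T_5,1=1×1+0=1; T_5,2=2×7+1=15; T_5,3=3×6+7=25; T_5,4=4×1+6=10
r6: T_6,1=1×1+0=1; T_6,2=2×15+1=31; T_6,3=3×25+15=90; T_6,4=4×10+25=65
Read S(6,1) = 1, S(6,2) = 31, S(6,3) = 90, S(6,4) = 65.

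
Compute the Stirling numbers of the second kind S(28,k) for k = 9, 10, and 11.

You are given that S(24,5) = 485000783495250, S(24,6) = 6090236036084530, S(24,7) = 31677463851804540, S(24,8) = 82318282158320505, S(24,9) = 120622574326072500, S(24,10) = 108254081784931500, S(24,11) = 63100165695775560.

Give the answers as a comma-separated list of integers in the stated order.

1006698291338432496375, 1538533978374777852325, 1501910658871554621690

[25] T[25,6]:6*6090236036084530+485000783495250=37026417000002430 · T[25,7]:7*31677463851804540+6090236036084530=227832482998716310 · T[25,8]:8*82318282158320505+31677463851804540=690223721118368580 · T[25,9]:9*120622574326072500+82318282158320505=1167921451092973005 · T[25,10]:10*108254081784931500+120622574326072500=1203163392175387500 · T[25,11]:11*63100165695775560+108254081784931500=802355904438462660
[26] T[26,7]:7*227832482998716310+37026417000002430=1631853797991016600 · T[26,8]:8*690223721118368580+227832482998716310=5749622251945664950 · T[26,9]:9*1167921451092973005+690223721118368580=11201516780955125625 · T[26,10]:10*1203163392175387500+1167921451092973005=13199555372846848005 · T[26,11]:11*802355904438462660+1203163392175387500=10029078340998476760
[27] T[27,8]:8*5749622251945664950+1631853797991016600=47628831813556336200 · T[27,9]:9*11201516780955125625+5749622251945664950=106563273280541795575 · T[27,10]:10*13199555372846848005+11201516780955125625=143197070509423605675 · T[27,11]:11*10029078340998476760+13199555372846848005=123519417123830092365
[28] T[28,9]:9*106563273280541795575+47628831813556336200=1006698291338432496375 · T[28,10]:10*143197070509423605675+106563273280541795575=1538533978374777852325 · T[28,11]:11*123519417123830092365+143197070509423605675=1501910658871554621690
Read S(28,9) = 1006698291338432496375, S(28,10) = 1538533978374777852325, S(28,11) = 1501910658871554621690.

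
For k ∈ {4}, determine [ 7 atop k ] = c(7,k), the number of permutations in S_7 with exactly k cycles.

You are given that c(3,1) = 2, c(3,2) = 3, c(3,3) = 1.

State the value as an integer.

735

[4] T[4,1]:3*2+0=6 · T[4,2]:3*3+2=11 · T[4,3]:3*1+3=6 · T[4,4]:3*0+1=1
[5] T[5,2]:4*11+6=50 · T[5,3]:4*6+11=35 · T[5,4]:4*1+6=10
[6] T[6,3]:5*35+50=225 · T[6,4]:5*10+35=85
[7] T[7,4]:6*85+225=735
Read c(7,4) = 735.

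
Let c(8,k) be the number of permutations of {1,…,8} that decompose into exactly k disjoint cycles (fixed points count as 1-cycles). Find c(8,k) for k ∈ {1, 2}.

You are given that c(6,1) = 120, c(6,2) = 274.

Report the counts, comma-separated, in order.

5040, 13068

row 7: T[7][1]=6·120+0=720  T[7][2]=6·274+120=1764
row 8: T[8][1]=7·720+0=5040  T[8][2]=7·1764+720=13068
Read c(8,1) = 5040, c(8,2) = 13068.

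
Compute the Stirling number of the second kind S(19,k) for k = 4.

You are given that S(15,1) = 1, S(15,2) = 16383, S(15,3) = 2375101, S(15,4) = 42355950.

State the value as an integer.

r16: T_16,1=1×1+0=1; T_16,2=2×16383+1=32767; T_16,3=3×2375101+16383=7141686; T_16,4=4×42355950+2375101=171798901
r17: T_17,2=2×32767+1=65535; T_17,3=3×7141686+32767=21457825; T_17,4=4×171798901+7141686=694337290
r18: T_18,3=3×21457825+65535=64439010; T_18,4=4×694337290+21457825=2798806985
r19: T_19,4=4×2798806985+64439010=11259666950
Read S(19,4) = 11259666950.

11259666950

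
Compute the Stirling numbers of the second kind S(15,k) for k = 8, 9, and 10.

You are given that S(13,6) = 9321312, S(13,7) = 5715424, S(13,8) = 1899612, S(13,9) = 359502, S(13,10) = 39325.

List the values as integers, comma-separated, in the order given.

@14  (14,7):5715424·7+9321312→49329280, (14,8):1899612·8+5715424→20912320, (14,9):359502·9+1899612→5135130, (14,10):39325·10+359502→752752
@15  (15,8):20912320·8+49329280→216627840, (15,9):5135130·9+20912320→67128490, (15,10):752752·10+5135130→12662650
Read S(15,8) = 216627840, S(15,9) = 67128490, S(15,10) = 12662650.

216627840, 67128490, 12662650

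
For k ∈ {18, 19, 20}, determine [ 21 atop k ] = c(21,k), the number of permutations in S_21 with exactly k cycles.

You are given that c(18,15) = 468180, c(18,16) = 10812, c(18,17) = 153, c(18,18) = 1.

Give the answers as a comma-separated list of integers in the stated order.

r19: T_19,16=18×10812+468180=662796; T_19,17=18×153+10812=13566; T_19,18=18×1+153=171; T_19,19=18×0+1=1
r20: T_20,17=19×13566+662796=920550; T_20,18=19×171+13566=16815; T_20,19=19×1+171=190; T_20,20=19×0+1=1
r21: T_21,18=20×16815+920550=1256850; T_21,19=20×190+16815=20615; T_21,20=20×1+190=210
Read c(21,18) = 1256850, c(21,19) = 20615, c(21,20) = 210.

1256850, 20615, 210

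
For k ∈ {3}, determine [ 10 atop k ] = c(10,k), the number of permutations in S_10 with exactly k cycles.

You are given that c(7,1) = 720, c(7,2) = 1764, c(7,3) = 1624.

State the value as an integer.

row 8: T[8][1]=7·720+0=5040  T[8][2]=7·1764+720=13068  T[8][3]=7·1624+1764=13132
row 9: T[9][2]=8·13068+5040=109584  T[9][3]=8·13132+13068=118124
row 10: T[10][3]=9·118124+109584=1172700
Read c(10,3) = 1172700.

1172700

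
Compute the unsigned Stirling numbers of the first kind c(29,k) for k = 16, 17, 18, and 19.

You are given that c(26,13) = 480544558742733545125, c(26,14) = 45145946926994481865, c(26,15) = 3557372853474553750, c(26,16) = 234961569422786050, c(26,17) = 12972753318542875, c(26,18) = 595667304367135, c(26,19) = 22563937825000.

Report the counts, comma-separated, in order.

r27: T_27,14=26×45145946926994481865+480544558742733545125=1654339178844590073615; T_27,15=26×3557372853474553750+45145946926994481865=137637641117332879365; T_27,16=26×234961569422786050+3557372853474553750=9666373658466991050; T_27,17=26×12972753318542875+234961569422786050=572253155704900800; T_27,18=26×595667304367135+12972753318542875=28460103232088385; T_27,19=26×22563937825000+595667304367135=1182329687817135
r28: T_28,15=27×137637641117332879365+1654339178844590073615=5370555489012577816470; T_28,16=27×9666373658466991050+137637641117332879365=398629729895941637715; T_28,17=27×572253155704900800+9666373658466991050=25117208862499312650; T_28,18=27×28460103232088385+572253155704900800=1340675942971287195; T_28,19=27×1182329687817135+28460103232088385=60383004803151030
r29: T_29,16=28×398629729895941637715+5370555489012577816470=16532187926098943672490; T_29,17=28×25117208862499312650+398629729895941637715=1101911578045922391915; T_29,18=28×1340675942971287195+25117208862499312650=62656135265695354110; T_29,19=28×60383004803151030+1340675942971287195=3031400077459516035
Read c(29,16) = 16532187926098943672490, c(29,17) = 1101911578045922391915, c(29,18) = 62656135265695354110, c(29,19) = 3031400077459516035.

16532187926098943672490, 1101911578045922391915, 62656135265695354110, 3031400077459516035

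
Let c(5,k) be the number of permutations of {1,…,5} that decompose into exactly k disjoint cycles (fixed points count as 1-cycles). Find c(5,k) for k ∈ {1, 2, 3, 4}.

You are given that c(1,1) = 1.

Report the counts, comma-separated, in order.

24, 50, 35, 10

row 2: T[2][1]=1·1+0=1  T[2][2]=1·0+1=1
row 3: T[3][1]=2·1+0=2  T[3][2]=2·1+1=3  T[3][3]=2·0+1=1
row 4: T[4][1]=3·2+0=6  T[4][2]=3·3+2=11  T[4][3]=3·1+3=6  T[4][4]=3·0+1=1
row 5: T[5][1]=4·6+0=24  T[5][2]=4·11+6=50  T[5][3]=4·6+11=35  T[5][4]=4·1+6=10
Read c(5,1) = 24, c(5,2) = 50, c(5,3) = 35, c(5,4) = 10.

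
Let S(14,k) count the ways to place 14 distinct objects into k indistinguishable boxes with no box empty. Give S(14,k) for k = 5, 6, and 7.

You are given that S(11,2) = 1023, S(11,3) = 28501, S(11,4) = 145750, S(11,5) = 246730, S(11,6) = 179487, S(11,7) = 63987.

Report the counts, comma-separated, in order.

40075035, 63436373, 49329280

i=12: T(12,3)=1023+3·28501=86526 | T(12,4)=28501+4·145750=611501 | T(12,5)=145750+5·246730=1379400 | T(12,6)=246730+6·179487=1323652 | T(12,7)=179487+7·63987=627396
i=13: T(13,4)=86526+4·611501=2532530 | T(13,5)=611501+5·1379400=7508501 | T(13,6)=1379400+6·1323652=9321312 | T(13,7)=1323652+7·627396=5715424
i=14: T(14,5)=2532530+5·7508501=40075035 | T(14,6)=7508501+6·9321312=63436373 | T(14,7)=9321312+7·5715424=49329280
Read S(14,5) = 40075035, S(14,6) = 63436373, S(14,7) = 49329280.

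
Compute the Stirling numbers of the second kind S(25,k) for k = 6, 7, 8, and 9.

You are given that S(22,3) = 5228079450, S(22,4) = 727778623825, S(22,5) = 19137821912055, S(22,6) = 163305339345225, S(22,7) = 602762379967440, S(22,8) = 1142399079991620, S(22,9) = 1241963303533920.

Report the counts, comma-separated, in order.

37026417000002430, 227832482998716310, 690223721118368580, 1167921451092973005

@23  (23,4):727778623825·4+5228079450→2916342574750, (23,5):19137821912055·5+727778623825→96416888184100, (23,6):163305339345225·6+19137821912055→998969857983405, (23,7):602762379967440·7+163305339345225→4382641999117305, (23,8):1142399079991620·8+602762379967440→9741955019900400, (23,9):1241963303533920·9+1142399079991620→12320068811796900
@24  (24,5):96416888184100·5+2916342574750→485000783495250, (24,6):998969857983405·6+96416888184100→6090236036084530, (24,7):4382641999117305·7+998969857983405→31677463851804540, (24,8):9741955019900400·8+4382641999117305→82318282158320505, (24,9):12320068811796900·9+9741955019900400→120622574326072500
@25  (25,6):6090236036084530·6+485000783495250→37026417000002430, (25,7):31677463851804540·7+6090236036084530→227832482998716310, (25,8):82318282158320505·8+31677463851804540→690223721118368580, (25,9):120622574326072500·9+82318282158320505→1167921451092973005
Read S(25,6) = 37026417000002430, S(25,7) = 227832482998716310, S(25,8) = 690223721118368580, S(25,9) = 1167921451092973005.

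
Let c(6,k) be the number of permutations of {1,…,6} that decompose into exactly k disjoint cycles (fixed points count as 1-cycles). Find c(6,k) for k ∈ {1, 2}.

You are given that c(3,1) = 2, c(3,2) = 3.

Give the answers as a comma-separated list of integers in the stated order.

[4] T[4,1]:3*2+0=6 · T[4,2]:3*3+2=11
[5] T[5,1]:4*6+0=24 · T[5,2]:4*11+6=50
[6] T[6,1]:5*24+0=120 · T[6,2]:5*50+24=274
Read c(6,1) = 120, c(6,2) = 274.

120, 274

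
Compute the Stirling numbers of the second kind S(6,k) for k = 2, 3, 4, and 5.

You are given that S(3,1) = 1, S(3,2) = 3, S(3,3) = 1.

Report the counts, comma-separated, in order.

31, 90, 65, 15

i=4: T(4,1)=0+1·1=1 | T(4,2)=1+2·3=7 | T(4,3)=3+3·1=6 | T(4,4)=1+4·0=1
i=5: T(5,1)=0+1·1=1 | T(5,2)=1+2·7=15 | T(5,3)=7+3·6=25 | T(5,4)=6+4·1=10 | T(5,5)=1+5·0=1
i=6: T(6,2)=1+2·15=31 | T(6,3)=15+3·25=90 | T(6,4)=25+4·10=65 | T(6,5)=10+5·1=15
Read S(6,2) = 31, S(6,3) = 90, S(6,4) = 65, S(6,5) = 15.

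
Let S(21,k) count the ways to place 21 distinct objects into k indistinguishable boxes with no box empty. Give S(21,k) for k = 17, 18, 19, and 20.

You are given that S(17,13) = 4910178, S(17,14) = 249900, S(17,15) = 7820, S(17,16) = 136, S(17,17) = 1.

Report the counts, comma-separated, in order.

[18] T[18,14]:14*249900+4910178=8408778 · T[18,15]:15*7820+249900=367200 · T[18,16]:16*136+7820=9996 · T[18,17]:17*1+136=153 · T[18,18]:18*0+1=1
[19] T[19,15]:15*367200+8408778=13916778 · T[19,16]:16*9996+367200=527136 · T[19,17]:17*153+9996=12597 · T[19,18]:18*1+153=171 · T[19,19]:19*0+1=1
[20] T[20,16]:16*527136+13916778=22350954 · T[20,17]:17*12597+527136=741285 · T[20,18]:18*171+12597=15675 · T[20,19]:19*1+171=190 · T[20,20]:20*0+1=1
[21] T[21,17]:17*741285+22350954=34952799 · T[21,18]:18*15675+741285=1023435 · T[21,19]:19*190+15675=19285 · T[21,20]:20*1+190=210
Read S(21,17) = 34952799, S(21,18) = 1023435, S(21,19) = 19285, S(21,20) = 210.

34952799, 1023435, 19285, 210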